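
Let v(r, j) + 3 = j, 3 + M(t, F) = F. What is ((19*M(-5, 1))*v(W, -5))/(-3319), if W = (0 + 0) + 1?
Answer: -304/3319 ≈ -0.091594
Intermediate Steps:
W = 1 (W = 0 + 1 = 1)
M(t, F) = -3 + F
v(r, j) = -3 + j
((19*M(-5, 1))*v(W, -5))/(-3319) = ((19*(-3 + 1))*(-3 - 5))/(-3319) = ((19*(-2))*(-8))*(-1/3319) = -38*(-8)*(-1/3319) = 304*(-1/3319) = -304/3319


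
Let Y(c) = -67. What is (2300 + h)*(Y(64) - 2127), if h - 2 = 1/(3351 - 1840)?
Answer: -7631440662/1511 ≈ -5.0506e+6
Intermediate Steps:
h = 3023/1511 (h = 2 + 1/(3351 - 1840) = 2 + 1/1511 = 3023/1511 ≈ 2.0007)
(2300 + h)*(Y(64) - 2127) = (2300 + 3023/1511)*(-67 - 2127) = (3478323/1511)*(-2194) = -7631440662/1511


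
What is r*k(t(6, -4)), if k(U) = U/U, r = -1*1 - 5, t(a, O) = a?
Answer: -6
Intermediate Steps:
r = -6 (r = -1 - 5 = -6)
k(U) = 1
r*k(t(6, -4)) = -6*1 = -6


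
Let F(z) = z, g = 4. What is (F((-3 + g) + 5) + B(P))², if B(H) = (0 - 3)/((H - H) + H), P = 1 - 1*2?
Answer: 81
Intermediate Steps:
P = -1 (P = 1 - 2 = -1)
B(H) = -3/H (B(H) = -3/(0 + H) = -3/H)
(F((-3 + g) + 5) + B(P))² = (((-3 + 4) + 5) - 3/(-1))² = ((1 + 5) - 3*(-1))² = (6 + 3)² = 9² = 81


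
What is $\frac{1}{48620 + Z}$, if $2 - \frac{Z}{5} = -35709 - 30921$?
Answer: $\frac{1}{381780} \approx 2.6193 \cdot 10^{-6}$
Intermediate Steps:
$Z = 333160$ ($Z = 10 - 5 \left(-35709 - 30921\right) = 10 - -333150 = 10 + 333150 = 333160$)
$\frac{1}{48620 + Z} = \frac{1}{48620 + 333160} = \frac{1}{381780}$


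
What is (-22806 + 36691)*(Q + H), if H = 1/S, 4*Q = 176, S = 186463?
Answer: 113917719105/186463 ≈ 6.1094e+5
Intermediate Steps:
Q = 44 (Q = (¼)*176 = 44)
H = 1/186463 ≈ 5.3630e-6
(-22806 + 36691)*(Q + H) = (-22806 + 36691)*(44 + 1/186463) = 13885*(8204373/186463) = 113917719105/186463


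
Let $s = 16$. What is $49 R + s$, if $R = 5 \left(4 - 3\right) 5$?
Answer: $1241$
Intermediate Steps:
$R = 25$ ($R = 5 \cdot 1 \cdot 5 = 5 \cdot 5 = 25$)
$49 R + s = 49 \cdot 25 + 16 = 1225 + 16 = 1241$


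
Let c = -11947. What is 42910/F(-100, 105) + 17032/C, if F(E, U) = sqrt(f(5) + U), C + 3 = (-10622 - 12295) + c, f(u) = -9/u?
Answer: -17032/34867 + 21455*sqrt(645)/129 ≈ 4223.5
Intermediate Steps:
C = -34867 (C = -3 + ((-10622 - 12295) - 11947) = -3 + (-22917 - 11947) = -3 - 34864 = -34867)
F(E, U) = sqrt(-9/5 + U)
42910/F(-100, 105) + 17032/C = 42910/((sqrt(-45 + 25*105)/5)) + 17032/(-34867) = 42910/((sqrt(-45 + 2625)/5)) + 17032*(-1/34867) = 42910/((sqrt(2580)/5)) - 17032/34867 = 42910/(((2*sqrt(645))/5)) - 17032/34867 = 42910/((2*sqrt(645)/5)) - 17032/34867 = 42910*(sqrt(645)/258) - 17032/34867 = 21455*sqrt(645)/129 - 17032/34867 = -17032/34867 + 21455*sqrt(645)/129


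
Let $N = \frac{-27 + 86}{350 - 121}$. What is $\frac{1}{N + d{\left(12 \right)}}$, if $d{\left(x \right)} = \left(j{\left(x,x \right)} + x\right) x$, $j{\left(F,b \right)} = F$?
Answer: $\frac{229}{66011} \approx 0.0034691$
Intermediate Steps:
$N = \frac{59}{229} \approx 0.25764$
$d{\left(x \right)} = 2 x^{2}$ ($d{\left(x \right)} = \left(x + x\right) x = 2 x x = 2 x^{2}$)
$\frac{1}{N + d{\left(12 \right)}} = \frac{1}{\frac{59}{229} + 2 \cdot 12^{2}} = \frac{1}{\frac{59}{229} + 2 \cdot 144} = \frac{1}{\frac{59}{229} + 288} = \frac{1}{\frac{66011}{229}} = \frac{229}{66011}$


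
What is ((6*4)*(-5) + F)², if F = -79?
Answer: 39601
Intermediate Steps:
((6*4)*(-5) + F)² = ((6*4)*(-5) - 79)² = (24*(-5) - 79)² = (-120 - 79)² = (-199)² = 39601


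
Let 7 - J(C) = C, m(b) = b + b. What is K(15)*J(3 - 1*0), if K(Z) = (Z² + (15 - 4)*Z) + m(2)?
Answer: 1576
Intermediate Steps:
m(b) = 2*b
J(C) = 7 - C
K(Z) = 4 + Z² + 11*Z (K(Z) = (Z² + (15 - 4)*Z) + 2*2 = (Z² + 11*Z) + 4 = 4 + Z² + 11*Z)
K(15)*J(3 - 1*0) = (4 + 15² + 11*15)*(7 - (3 - 1*0)) = (4 + 225 + 165)*(7 - (3 + 0)) = 394*(7 - 1*3) = 394*(7 - 3) = 394*4 = 1576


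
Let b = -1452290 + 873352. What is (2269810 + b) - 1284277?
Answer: 406595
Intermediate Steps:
b = -578938
(2269810 + b) - 1284277 = (2269810 - 578938) - 1284277 = 1690872 - 1284277 = 406595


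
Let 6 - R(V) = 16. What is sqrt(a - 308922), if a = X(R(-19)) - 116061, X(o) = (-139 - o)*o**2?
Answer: I*sqrt(437883) ≈ 661.73*I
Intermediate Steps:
R(V) = -10 (R(V) = 6 - 1*16 = 6 - 16 = -10)
X(o) = o**2*(-139 - o)
a = -128961 (a = (-10)**2*(-139 - 1*(-10)) - 116061 = 100*(-139 + 10) - 116061 = 100*(-129) - 116061 = -12900 - 116061 = -128961)
sqrt(a - 308922) = sqrt(-128961 - 308922) = sqrt(-437883) = I*sqrt(437883)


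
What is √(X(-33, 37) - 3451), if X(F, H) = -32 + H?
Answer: I*√3446 ≈ 58.703*I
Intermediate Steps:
√(X(-33, 37) - 3451) = √((-32 + 37) - 3451) = √(5 - 3451) = √(-3446) = I*√3446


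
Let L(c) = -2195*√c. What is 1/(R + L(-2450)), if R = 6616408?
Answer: 3308204/21894329491857 + 76825*I*√2/43788658983714 ≈ 1.511e-7 + 2.4812e-9*I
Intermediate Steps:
1/(R + L(-2450)) = 1/(6616408 - 76825*I*√2)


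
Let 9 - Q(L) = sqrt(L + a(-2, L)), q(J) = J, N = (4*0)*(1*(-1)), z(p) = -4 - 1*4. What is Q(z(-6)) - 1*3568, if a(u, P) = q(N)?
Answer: -3559 - 2*I*sqrt(2) ≈ -3559.0 - 2.8284*I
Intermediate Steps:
z(p) = -8 (z(p) = -4 - 4 = -8)
N = 0 (N = 0*(-1) = 0)
a(u, P) = 0
Q(L) = 9 - sqrt(L) (Q(L) = 9 - sqrt(L + 0) = 9 - sqrt(L))
Q(z(-6)) - 1*3568 = (9 - sqrt(-8)) - 1*3568 = (9 - 2*I*sqrt(2)) - 3568 = -3559 - 2*I*sqrt(2)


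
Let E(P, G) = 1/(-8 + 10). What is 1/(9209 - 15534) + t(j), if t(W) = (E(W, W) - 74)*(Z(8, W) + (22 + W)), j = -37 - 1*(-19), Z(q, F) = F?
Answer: 6508424/6325 ≈ 1029.0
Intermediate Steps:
E(P, G) = 1/2
j = -18 (j = -37 + 19 = -18)
t(W) = -1617 - 147*W (t(W) = (1/2 - 74)*(W + (22 + W)) = -147*(22 + 2*W)/2 = -1617 - 147*W)
1/(9209 - 15534) + t(j) = 1/(9209 - 15534) + (-1617 - 147*(-18)) = 1/(-6325) + (-1617 + 2646) = -1/6325 + 1029 = 6508424/6325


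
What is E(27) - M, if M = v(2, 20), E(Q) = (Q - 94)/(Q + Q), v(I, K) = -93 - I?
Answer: 5063/54 ≈ 93.759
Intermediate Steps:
E(Q) = (-94 + Q)/(2*Q) (E(Q) = (-94 + Q)/((2*Q)) = (-94 + Q)*(1/(2*Q)) = (-94 + Q)/(2*Q))
M = -95 (M = -93 - 1*2 = -93 - 2 = -95)
E(27) - M = (1/2)*(-94 + 27)/27 - 1*(-95) = (1/2)*(1/27)*(-67) + 95 = -67/54 + 95 = 5063/54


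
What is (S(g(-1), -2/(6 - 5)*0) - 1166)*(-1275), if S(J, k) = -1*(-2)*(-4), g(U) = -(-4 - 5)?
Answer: 1496850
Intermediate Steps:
g(U) = 9 (g(U) = -1*(-9) = 9)
S(J, k) = -8 (S(J, k) = 2*(-4) = -8)
(S(g(-1), -2/(6 - 5)*0) - 1166)*(-1275) = (-8 - 1166)*(-1275) = -1174*(-1275) = 1496850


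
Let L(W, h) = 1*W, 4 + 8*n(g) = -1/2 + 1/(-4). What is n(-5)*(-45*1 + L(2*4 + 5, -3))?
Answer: 19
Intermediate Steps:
n(g) = -19/32 (n(g) = -1/2 + (-1/2 + 1/(-4))/8 = -1/2 + (-1*1/2 + 1*(-1/4))/8 = -1/2 + (-1/2 - 1/4)/8 = -1/2 + (1/8)*(-3/4) = -1/2 - 3/32 = -19/32)
L(W, h) = W
n(-5)*(-45*1 + L(2*4 + 5, -3)) = -19*(-45*1 + (2*4 + 5))/32 = -19*(-45 + (8 + 5))/32 = -19*(-45 + 13)/32 = -19/32*(-32) = 19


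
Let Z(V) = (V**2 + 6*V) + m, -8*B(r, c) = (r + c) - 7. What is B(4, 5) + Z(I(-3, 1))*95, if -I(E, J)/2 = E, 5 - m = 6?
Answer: 26979/4 ≈ 6744.8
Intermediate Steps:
m = -1 (m = 5 - 1*6 = 5 - 6 = -1)
I(E, J) = -2*E
B(r, c) = 7/8 - c/8 - r/8 (B(r, c) = -((r + c) - 7)/8 = -((c + r) - 7)/8 = -(-7 + c + r)/8 = 7/8 - c/8 - r/8)
Z(V) = -1 + V**2 + 6*V (Z(V) = (V**2 + 6*V) - 1 = -1 + V**2 + 6*V)
B(4, 5) + Z(I(-3, 1))*95 = (7/8 - 1/8*5 - 1/8*4) + (-1 + (-2*(-3))**2 + 6*(-2*(-3)))*95 = (7/8 - 5/8 - 1/2) + (-1 + 6**2 + 6*6)*95 = -1/4 + (-1 + 36 + 36)*95 = -1/4 + 71*95 = -1/4 + 6745 = 26979/4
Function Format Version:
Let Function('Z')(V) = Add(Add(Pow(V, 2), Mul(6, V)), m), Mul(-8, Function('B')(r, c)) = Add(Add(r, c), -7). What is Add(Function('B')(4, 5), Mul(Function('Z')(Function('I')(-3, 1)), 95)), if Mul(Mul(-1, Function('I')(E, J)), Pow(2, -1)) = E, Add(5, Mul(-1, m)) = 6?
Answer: Rational(26979, 4) ≈ 6744.8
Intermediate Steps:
m = -1 (m = Add(5, Mul(-1, 6)) = Add(5, -6) = -1)
Function('I')(E, J) = Mul(-2, E)
Function('B')(r, c) = Add(Rational(7, 8), Mul(Rational(-1, 8), c), Mul(Rational(-1, 8), r)) (Function('B')(r, c) = Mul(Rational(-1, 8), Add(Add(r, c), -7)) = Mul(Rational(-1, 8), Add(Add(c, r), -7)) = Mul(Rational(-1, 8), Add(-7, c, r)) = Add(Rational(7, 8), Mul(Rational(-1, 8), c), Mul(Rational(-1, 8), r)))
Function('Z')(V) = Add(-1, Pow(V, 2), Mul(6, V)) (Function('Z')(V) = Add(Add(Pow(V, 2), Mul(6, V)), -1) = Add(-1, Pow(V, 2), Mul(6, V)))
Add(Function('B')(4, 5), Mul(Function('Z')(Function('I')(-3, 1)), 95)) = Add(Add(Rational(7, 8), Mul(Rational(-1, 8), 5), Mul(Rational(-1, 8), 4)), Mul(Add(-1, Pow(Mul(-2, -3), 2), Mul(6, Mul(-2, -3))), 95)) = Add(Add(Rational(7, 8), Rational(-5, 8), Rational(-1, 2)), Mul(Add(-1, Pow(6, 2), Mul(6, 6)), 95)) = Add(Rational(-1, 4), Mul(Add(-1, 36, 36), 95)) = Add(Rational(-1, 4), Mul(71, 95)) = Add(Rational(-1, 4), 6745) = Rational(26979, 4)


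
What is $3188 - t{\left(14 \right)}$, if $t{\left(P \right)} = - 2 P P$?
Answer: $3580$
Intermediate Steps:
$t{\left(P \right)} = - 2 P^{2}$
$3188 - t{\left(14 \right)} = 3188 - - 2 \cdot 14^{2} = 3188 - \left(-2\right) 196 = 3188 - -392 = 3188 + 392 = 3580$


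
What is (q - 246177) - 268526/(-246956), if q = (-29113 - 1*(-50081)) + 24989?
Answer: -24722630897/123478 ≈ -2.0022e+5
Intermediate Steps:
q = 45957 (q = (-29113 + 50081) + 24989 = 20968 + 24989 = 45957)
(q - 246177) - 268526/(-246956) = (45957 - 246177) - 268526/(-246956) = -200220 - 268526*(-1/246956) = -200220 + 134263/123478 = -24722630897/123478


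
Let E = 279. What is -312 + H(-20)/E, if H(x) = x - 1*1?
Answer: -29023/93 ≈ -312.08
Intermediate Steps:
H(x) = -1 + x (H(x) = x - 1 = -1 + x)
-312 + H(-20)/E = -312 + (-1 - 20)/279 = -312 - 21*1/279 = -312 - 7/93 = -29023/93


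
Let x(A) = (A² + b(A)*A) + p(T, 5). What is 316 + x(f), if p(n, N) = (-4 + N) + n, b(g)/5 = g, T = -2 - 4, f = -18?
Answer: 2255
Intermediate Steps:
T = -6
b(g) = 5*g
p(n, N) = -4 + N + n
x(A) = -5 + 6*A² (x(A) = (A² + (5*A)*A) + (-4 + 5 - 6) = (A² + 5*A²) - 5 = 6*A² - 5 = -5 + 6*A²)
316 + x(f) = 316 + (-5 + 6*(-18)²) = 316 + (-5 + 6*324) = 316 + (-5 + 1944) = 316 + 1939 = 2255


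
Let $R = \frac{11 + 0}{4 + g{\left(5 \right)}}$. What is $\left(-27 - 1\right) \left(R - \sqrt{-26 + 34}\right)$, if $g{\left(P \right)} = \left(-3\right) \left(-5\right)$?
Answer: $- \frac{308}{19} + 56 \sqrt{2} \approx 62.985$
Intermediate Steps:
$g{\left(P \right)} = 15$
$R = \frac{11}{19}$ ($R = \frac{11 + 0}{4 + 15} = \frac{11}{19} \approx 0.57895$)
$\left(-27 - 1\right) \left(R - \sqrt{-26 + 34}\right) = \left(-27 - 1\right) \left(\frac{11}{19} - \sqrt{-26 + 34}\right) = \left(-27 + \left(0 - 1\right)\right) \left(\frac{11}{19} - \sqrt{8}\right) = \left(-27 - 1\right) \left(\frac{11}{19} - 2 \sqrt{2}\right) = - 28 \left(\frac{11}{19} - 2 \sqrt{2}\right) = - \frac{308}{19} + 56 \sqrt{2}$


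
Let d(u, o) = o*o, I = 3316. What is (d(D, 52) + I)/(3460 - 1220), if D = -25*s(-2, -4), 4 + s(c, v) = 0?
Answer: 43/16 ≈ 2.6875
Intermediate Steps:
s(c, v) = -4 (s(c, v) = -4 + 0 = -4)
D = 100 (D = -25*(-4) = 100)
d(u, o) = o²
(d(D, 52) + I)/(3460 - 1220) = (52² + 3316)/(3460 - 1220) = (2704 + 3316)/2240 = 6020*(1/2240) = 43/16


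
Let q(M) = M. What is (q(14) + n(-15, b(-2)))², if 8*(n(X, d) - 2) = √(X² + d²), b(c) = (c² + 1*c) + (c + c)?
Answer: (128 + √229)²/64 ≈ 320.11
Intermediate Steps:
b(c) = c² + 3*c (b(c) = (c² + c) + 2*c = (c + c²) + 2*c = c² + 3*c)
n(X, d) = 2 + √(X² + d²)/8
(q(14) + n(-15, b(-2)))² = (14 + (2 + √((-15)² + (-2*(3 - 2))²)/8))² = (14 + (2 + √(225 + (-2*1)²)/8))² = (14 + (2 + √(225 + (-2)²)/8))² = (14 + (2 + √(225 + 4)/8))² = (14 + (2 + √229/8))² = (16 + √229/8)²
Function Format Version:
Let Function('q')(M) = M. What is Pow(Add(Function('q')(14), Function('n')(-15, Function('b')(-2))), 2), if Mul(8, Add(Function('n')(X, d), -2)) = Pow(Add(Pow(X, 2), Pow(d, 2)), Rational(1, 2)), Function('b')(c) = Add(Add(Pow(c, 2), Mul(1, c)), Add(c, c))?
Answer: Mul(Rational(1, 64), Pow(Add(128, Pow(229, Rational(1, 2))), 2)) ≈ 320.11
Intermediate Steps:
Function('b')(c) = Add(Pow(c, 2), Mul(3, c)) (Function('b')(c) = Add(Add(Pow(c, 2), c), Mul(2, c)) = Add(Add(c, Pow(c, 2)), Mul(2, c)) = Add(Pow(c, 2), Mul(3, c)))
Function('n')(X, d) = Add(2, Mul(Rational(1, 8), Pow(Add(Pow(X, 2), Pow(d, 2)), Rational(1, 2))))
Pow(Add(Function('q')(14), Function('n')(-15, Function('b')(-2))), 2) = Pow(Add(14, Add(2, Mul(Rational(1, 8), Pow(Add(Pow(-15, 2), Pow(Mul(-2, Add(3, -2)), 2)), Rational(1, 2))))), 2) = Pow(Add(14, Add(2, Mul(Rational(1, 8), Pow(Add(225, Pow(Mul(-2, 1), 2)), Rational(1, 2))))), 2) = Pow(Add(14, Add(2, Mul(Rational(1, 8), Pow(Add(225, Pow(-2, 2)), Rational(1, 2))))), 2) = Pow(Add(14, Add(2, Mul(Rational(1, 8), Pow(Add(225, 4), Rational(1, 2))))), 2) = Pow(Add(14, Add(2, Mul(Rational(1, 8), Pow(229, Rational(1, 2))))), 2) = Pow(Add(16, Mul(Rational(1, 8), Pow(229, Rational(1, 2)))), 2)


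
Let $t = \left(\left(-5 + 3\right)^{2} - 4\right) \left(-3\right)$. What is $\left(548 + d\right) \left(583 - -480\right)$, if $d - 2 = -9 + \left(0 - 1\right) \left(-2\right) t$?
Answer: $575083$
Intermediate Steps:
$t = 0$ ($t = \left(\left(-2\right)^{2} - 4\right) \left(-3\right) = \left(4 - 4\right) \left(-3\right) = 0 \left(-3\right) = 0$)
$d = -7$ ($d = 2 - \left(9 - \left(0 - 1\right) \left(-2\right) 0\right) = 2 - \left(9 - \left(-1\right) \left(-2\right) 0\right) = 2 + \left(-9 + 2 \cdot 0\right) = 2 + \left(-9 + 0\right) = 2 - 9 = -7$)
$\left(548 + d\right) \left(583 - -480\right) = \left(548 - 7\right) \left(583 - -480\right) = 541 \left(583 + 480\right) = 541 \cdot 1063 = 575083$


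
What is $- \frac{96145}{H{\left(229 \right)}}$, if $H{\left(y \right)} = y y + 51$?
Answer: $- \frac{96145}{52492} \approx -1.8316$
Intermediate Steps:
$H{\left(y \right)} = 51 + y^{2}$ ($H{\left(y \right)} = y^{2} + 51 = 51 + y^{2}$)
$- \frac{96145}{H{\left(229 \right)}} = - \frac{96145}{51 + 229^{2}} = - \frac{96145}{51 + 52441} = - \frac{96145}{52492}$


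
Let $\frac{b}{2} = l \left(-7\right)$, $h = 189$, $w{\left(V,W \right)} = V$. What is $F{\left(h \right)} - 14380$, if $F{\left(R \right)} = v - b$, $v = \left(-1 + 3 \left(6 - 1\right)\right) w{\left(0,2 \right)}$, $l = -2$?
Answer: $-14408$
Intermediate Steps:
$b = 28$ ($b = 2 \left(\left(-2\right) \left(-7\right)\right) = 2 \cdot 14 = 28$)
$v = 0$ ($v = \left(-1 + 3 \left(6 - 1\right)\right) 0 = \left(-1 + 3 \cdot 5\right) 0 = \left(-1 + 15\right) 0 = 14 \cdot 0 = 0$)
$F{\left(R \right)} = -28$ ($F{\left(R \right)} = 0 - 28 = -28$)
$F{\left(h \right)} - 14380 = -28 - 14380 = -14408$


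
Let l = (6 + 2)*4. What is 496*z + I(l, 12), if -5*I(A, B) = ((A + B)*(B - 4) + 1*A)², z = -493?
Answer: -1370096/5 ≈ -2.7402e+5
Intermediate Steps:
l = 32 (l = 8*4 = 32)
I(A, B) = -(A + (-4 + B)*(A + B))²/5 (I(A, B) = -((A + B)*(B - 4) + 1*A)²/5 = -((A + B)*(-4 + B) + A)²/5 = -((-4 + B)*(A + B) + A)²/5 = -(A + (-4 + B)*(A + B))²/5)
496*z + I(l, 12) = 496*(-493) - (12² - 4*12 - 3*32 + 32*12)²/5 = -244528 - (144 - 48 - 96 + 384)²/5 = -244528 - ⅕*384² = -244528 - ⅕*147456 = -244528 - 147456/5 = -1370096/5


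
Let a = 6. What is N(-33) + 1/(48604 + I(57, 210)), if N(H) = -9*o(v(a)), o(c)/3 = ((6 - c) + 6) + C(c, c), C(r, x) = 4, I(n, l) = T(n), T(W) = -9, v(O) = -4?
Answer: -26241299/48595 ≈ -540.00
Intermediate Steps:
I(n, l) = -9
o(c) = 48 - 3*c (o(c) = 3*(((6 - c) + 6) + 4) = 3*((12 - c) + 4) = 3*(16 - c) = 48 - 3*c)
N(H) = -540 (N(H) = -9*(48 - 3*(-4)) = -9*(48 + 12) = -9*60 = -540)
N(-33) + 1/(48604 + I(57, 210)) = -540 + 1/(48604 - 9) = -540 + 1/48595 = -26241299/48595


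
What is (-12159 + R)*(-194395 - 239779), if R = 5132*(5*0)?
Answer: 5279121666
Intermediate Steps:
R = 0 (R = 5132*0 = 0)
(-12159 + R)*(-194395 - 239779) = (-12159 + 0)*(-194395 - 239779) = -12159*(-434174) = 5279121666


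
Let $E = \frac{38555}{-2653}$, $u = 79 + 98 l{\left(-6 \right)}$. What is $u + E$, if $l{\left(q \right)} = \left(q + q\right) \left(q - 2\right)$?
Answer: $\frac{25130456}{2653} \approx 9472.5$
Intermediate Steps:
$l{\left(q \right)} = 2 q \left(-2 + q\right)$
$u = 9487$ ($u = 79 + 98 \cdot 2 \left(-6\right) \left(-2 - 6\right) = 79 + 98 \cdot 2 \left(-6\right) \left(-8\right) = 79 + 98 \cdot 96 = 79 + 9408 = 9487$)
$E = - \frac{38555}{2653}$ ($E = 38555 \left(- \frac{1}{2653}\right) = - \frac{38555}{2653} \approx -14.533$)
$u + E = 9487 - \frac{38555}{2653} = \frac{25130456}{2653}$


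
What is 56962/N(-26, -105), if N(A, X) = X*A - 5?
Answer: 56962/2725 ≈ 20.903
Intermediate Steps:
N(A, X) = -5 + A*X (N(A, X) = A*X - 5 = -5 + A*X)
56962/N(-26, -105) = 56962/(-5 - 26*(-105)) = 56962/(-5 + 2730) = 56962/2725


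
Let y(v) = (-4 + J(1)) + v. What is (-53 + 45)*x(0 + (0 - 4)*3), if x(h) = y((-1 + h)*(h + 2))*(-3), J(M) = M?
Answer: 3048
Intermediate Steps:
y(v) = -3 + v (y(v) = (-4 + 1) + v = -3 + v)
x(h) = 9 - 3*(-1 + h)*(2 + h) (x(h) = (-3 + (-1 + h)*(h + 2))*(-3) = (-3 + (-1 + h)*(2 + h))*(-3) = 9 - 3*(-1 + h)*(2 + h))
(-53 + 45)*x(0 + (0 - 4)*3) = (-53 + 45)*(15 - 3*(0 + (0 - 4)*3) - 3*(0 + (0 - 4)*3)**2) = -8*(15 - 3*(0 - 4*3) - 3*(0 - 4*3)**2) = -8*(15 - 3*(0 - 12) - 3*(0 - 12)**2) = -8*(15 - 3*(-12) - 3*(-12)**2) = -8*(15 + 36 - 3*144) = -8*(15 + 36 - 432) = -8*(-381) = 3048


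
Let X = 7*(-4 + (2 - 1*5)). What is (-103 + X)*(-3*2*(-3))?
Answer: -2736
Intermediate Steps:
X = -49 (X = 7*(-4 + (2 - 5)) = 7*(-4 - 3) = 7*(-7) = -49)
(-103 + X)*(-3*2*(-3)) = (-103 - 49)*(-3*2*(-3)) = -(-912)*(-3) = -152*18 = -2736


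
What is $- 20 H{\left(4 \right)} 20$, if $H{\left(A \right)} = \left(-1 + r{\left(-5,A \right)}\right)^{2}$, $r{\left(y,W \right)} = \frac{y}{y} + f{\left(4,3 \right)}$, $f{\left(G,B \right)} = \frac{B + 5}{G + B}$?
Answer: $- \frac{25600}{49} \approx -522.45$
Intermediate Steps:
$f{\left(G,B \right)} = \frac{5 + B}{B + G}$
$r{\left(y,W \right)} = \frac{15}{7}$ ($r{\left(y,W \right)} = \frac{y}{y} + \frac{5 + 3}{3 + 4} = 1 + \frac{1}{7} \cdot 8 = 1 + \frac{8}{7} = \frac{15}{7}$)
$H{\left(A \right)} = \frac{64}{49}$ ($H{\left(A \right)} = \left(-1 + \frac{15}{7}\right)^{2} = \left(\frac{8}{7}\right)^{2} = \frac{64}{49}$)
$- 20 H{\left(4 \right)} 20 = \left(-20\right) \frac{64}{49} \cdot 20 = \left(- \frac{1280}{49}\right) 20 = - \frac{25600}{49}$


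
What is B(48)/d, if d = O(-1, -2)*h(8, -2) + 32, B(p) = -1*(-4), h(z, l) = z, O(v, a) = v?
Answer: ⅙ ≈ 0.16667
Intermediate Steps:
B(p) = 4
d = 24 (d = -1*8 + 32 = -8 + 32 = 24)
B(48)/d = 4/24 = 4*(1/24) = ⅙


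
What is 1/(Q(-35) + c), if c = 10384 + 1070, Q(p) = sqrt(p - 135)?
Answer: 5727/65597143 - I*sqrt(170)/131194286 ≈ 8.7306e-5 - 9.9382e-8*I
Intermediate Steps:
Q(p) = sqrt(-135 + p)
c = 11454
1/(Q(-35) + c) = 1/(sqrt(-135 - 35) + 11454) = 1/(sqrt(-170) + 11454) = 1/(I*sqrt(170) + 11454) = 1/(11454 + I*sqrt(170))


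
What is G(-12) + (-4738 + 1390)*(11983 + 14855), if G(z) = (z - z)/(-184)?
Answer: -89853624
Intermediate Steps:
G(z) = 0 (G(z) = 0*(-1/184) = 0)
G(-12) + (-4738 + 1390)*(11983 + 14855) = 0 + (-4738 + 1390)*(11983 + 14855) = 0 - 3348*26838 = 0 - 89853624 = -89853624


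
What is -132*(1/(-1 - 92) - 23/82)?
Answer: 48862/1271 ≈ 38.444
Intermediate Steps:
-132*(1/(-1 - 92) - 23/82) = -132*(1/(-93) - 23*1/82) = -132*(-1/93 - 23/82) = -132*(-2221/7626) = 48862/1271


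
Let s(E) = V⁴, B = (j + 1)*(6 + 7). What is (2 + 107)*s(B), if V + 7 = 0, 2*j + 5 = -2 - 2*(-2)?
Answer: 261709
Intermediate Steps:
j = -3/2 (j = -5/2 + (-2 - 2*(-2))/2 = -5/2 + (-2 + 4)/2 = -5/2 + (½)*2 = -5/2 + 1 = -3/2 ≈ -1.5000)
V = -7 (V = -7 + 0 = -7)
B = -13/2 (B = (-3/2 + 1)*(6 + 7) = -½*13 = -13/2 ≈ -6.5000)
s(E) = 2401 (s(E) = (-7)⁴ = 2401)
(2 + 107)*s(B) = (2 + 107)*2401 = 109*2401 = 261709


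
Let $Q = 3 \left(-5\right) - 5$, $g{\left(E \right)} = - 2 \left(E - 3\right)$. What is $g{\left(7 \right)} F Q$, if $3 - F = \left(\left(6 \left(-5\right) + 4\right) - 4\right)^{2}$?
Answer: $-143520$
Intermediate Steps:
$F = -897$ ($F = 3 - \left(\left(6 \left(-5\right) + 4\right) - 4\right)^{2} = 3 - \left(\left(-30 + 4\right) + \left(-4 + 0\right)\right)^{2} = 3 - \left(-26 - 4\right)^{2} = 3 - \left(-30\right)^{2} = 3 - 900 = -897$)
$g{\left(E \right)} = 6 - 2 E$ ($g{\left(E \right)} = - 2 \left(-3 + E\right) = 6 - 2 E$)
$Q = -20$ ($Q = -15 - 5 = -20$)
$g{\left(7 \right)} F Q = \left(6 - 14\right) \left(-897\right) \left(-20\right) = \left(-8\right) \left(-897\right) \left(-20\right) = 7176 \left(-20\right) = -143520$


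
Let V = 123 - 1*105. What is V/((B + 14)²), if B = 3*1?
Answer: 18/289 ≈ 0.062284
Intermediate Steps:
V = 18 (V = 123 - 105 = 18)
B = 3
V/((B + 14)²) = 18/((3 + 14)²) = 18/(17²) = 18/289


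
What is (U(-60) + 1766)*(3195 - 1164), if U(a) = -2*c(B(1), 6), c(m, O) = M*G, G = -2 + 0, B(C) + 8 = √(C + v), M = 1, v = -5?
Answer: 3594870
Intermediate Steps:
B(C) = -8 + √(-5 + C) (B(C) = -8 + √(C - 5) = -8 + √(-5 + C))
G = -2
c(m, O) = -2 (c(m, O) = 1*(-2) = -2)
U(a) = 4 (U(a) = -2*(-2) = 4)
(U(-60) + 1766)*(3195 - 1164) = (4 + 1766)*(3195 - 1164) = 1770*2031 = 3594870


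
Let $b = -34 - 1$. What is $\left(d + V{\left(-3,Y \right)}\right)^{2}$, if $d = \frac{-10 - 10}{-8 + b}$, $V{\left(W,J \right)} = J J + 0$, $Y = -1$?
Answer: $\frac{3969}{1849} \approx 2.1466$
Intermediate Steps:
$V{\left(W,J \right)} = J^{2}$ ($V{\left(W,J \right)} = J^{2} + 0 = J^{2}$)
$b = -35$
$d = \frac{20}{43}$ ($d = \frac{-10 - 10}{-8 - 35} = - \frac{20}{-43} = \left(-20\right) \left(- \frac{1}{43}\right) = \frac{20}{43} \approx 0.46512$)
$\left(d + V{\left(-3,Y \right)}\right)^{2} = \left(\frac{20}{43} + \left(-1\right)^{2}\right)^{2} = \left(\frac{20}{43} + 1\right)^{2} = \left(\frac{63}{43}\right)^{2} = \frac{3969}{1849}$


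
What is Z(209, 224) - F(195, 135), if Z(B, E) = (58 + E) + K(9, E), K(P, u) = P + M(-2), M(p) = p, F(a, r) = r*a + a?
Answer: -26231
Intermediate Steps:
F(a, r) = a + a*r (F(a, r) = a*r + a = a + a*r)
K(P, u) = -2 + P (K(P, u) = P - 2 = -2 + P)
Z(B, E) = 65 + E (Z(B, E) = (58 + E) + (-2 + 9) = (58 + E) + 7 = 65 + E)
Z(209, 224) - F(195, 135) = (65 + 224) - 195*(1 + 135) = 289 - 195*136 = 289 - 1*26520 = 289 - 26520 = -26231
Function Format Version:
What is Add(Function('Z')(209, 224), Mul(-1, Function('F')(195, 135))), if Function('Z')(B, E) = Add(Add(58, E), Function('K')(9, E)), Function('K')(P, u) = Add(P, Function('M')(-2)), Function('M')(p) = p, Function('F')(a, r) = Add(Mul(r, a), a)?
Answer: -26231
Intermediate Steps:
Function('F')(a, r) = Add(a, Mul(a, r)) (Function('F')(a, r) = Add(Mul(a, r), a) = Add(a, Mul(a, r)))
Function('K')(P, u) = Add(-2, P) (Function('K')(P, u) = Add(P, -2) = Add(-2, P))
Function('Z')(B, E) = Add(65, E) (Function('Z')(B, E) = Add(Add(58, E), Add(-2, 9)) = Add(Add(58, E), 7) = Add(65, E))
Add(Function('Z')(209, 224), Mul(-1, Function('F')(195, 135))) = Add(Add(65, 224), Mul(-1, Mul(195, Add(1, 135)))) = Add(289, Mul(-1, Mul(195, 136))) = Add(289, Mul(-1, 26520)) = Add(289, -26520) = -26231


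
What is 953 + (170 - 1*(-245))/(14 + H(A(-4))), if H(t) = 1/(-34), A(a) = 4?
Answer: 93357/95 ≈ 982.71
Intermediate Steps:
H(t) = -1/34
953 + (170 - 1*(-245))/(14 + H(A(-4))) = 953 + (170 - 1*(-245))/(14 - 1/34) = 953 + (170 + 245)/(475/34) = 953 + 415*(34/475) = 953 + 2822/95 = 93357/95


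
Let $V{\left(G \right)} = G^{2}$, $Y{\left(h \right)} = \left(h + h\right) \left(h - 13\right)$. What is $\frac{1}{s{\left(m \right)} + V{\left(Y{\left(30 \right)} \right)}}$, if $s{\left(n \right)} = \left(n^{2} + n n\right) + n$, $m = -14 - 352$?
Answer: $\frac{1}{1307946} \approx 7.6456 \cdot 10^{-7}$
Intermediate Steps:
$m = -366$ ($m = -14 - 352 = -366$)
$s{\left(n \right)} = n + 2 n^{2}$ ($s{\left(n \right)} = \left(n^{2} + n^{2}\right) + n = 2 n^{2} + n = n + 2 n^{2}$)
$Y{\left(h \right)} = 2 h \left(-13 + h\right)$
$\frac{1}{s{\left(m \right)} + V{\left(Y{\left(30 \right)} \right)}} = \frac{1}{- 366 \left(1 + 2 \left(-366\right)\right) + \left(2 \cdot 30 \left(-13 + 30\right)\right)^{2}} = \frac{1}{- 366 \left(1 - 732\right) + \left(2 \cdot 30 \cdot 17\right)^{2}} = \frac{1}{\left(-366\right) \left(-731\right) + 1020^{2}} = \frac{1}{267546 + 1040400} = \frac{1}{1307946}$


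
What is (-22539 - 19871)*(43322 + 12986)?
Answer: -2388022280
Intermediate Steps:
(-22539 - 19871)*(43322 + 12986) = -42410*56308 = -2388022280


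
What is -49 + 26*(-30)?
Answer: -829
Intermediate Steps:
-49 + 26*(-30) = -49 - 780 = -829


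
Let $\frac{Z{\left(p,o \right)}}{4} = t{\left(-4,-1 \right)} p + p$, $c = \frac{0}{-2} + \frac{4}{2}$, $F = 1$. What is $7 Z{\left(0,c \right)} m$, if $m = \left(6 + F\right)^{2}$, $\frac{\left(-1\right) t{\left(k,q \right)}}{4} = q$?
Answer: $0$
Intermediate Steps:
$t{\left(k,q \right)} = - 4 q$
$c = 2$ ($c = 0 \left(- \frac{1}{2}\right) + 4 \cdot \frac{1}{2} = 0 + 2 = 2$)
$m = 49$ ($m = \left(6 + 1\right)^{2} = 7^{2} = 49$)
$Z{\left(p,o \right)} = 20 p$ ($Z{\left(p,o \right)} = 4 \left(\left(-4\right) \left(-1\right) p + p\right) = 4 \left(4 p + p\right) = 4 \cdot 5 p = 20 p$)
$7 Z{\left(0,c \right)} m = 7 \cdot 20 \cdot 0 \cdot 49 = 7 \cdot 0 \cdot 49 = 0 \cdot 49 = 0$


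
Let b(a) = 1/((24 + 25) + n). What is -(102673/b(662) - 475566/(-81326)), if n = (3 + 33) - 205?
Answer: 71571260871/5809 ≈ 1.2321e+7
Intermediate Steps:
n = -169 (n = 36 - 205 = -169)
b(a) = -1/120 (b(a) = 1/((24 + 25) - 169) = 1/(49 - 169) = 1/(-120) = -1/120)
-(102673/b(662) - 475566/(-81326)) = -(102673/(-1/120) - 475566/(-81326)) = -(102673*(-120) - 475566*(-1/81326)) = -(-12320760 + 33969/5809) = -1*(-71571260871/5809) = 71571260871/5809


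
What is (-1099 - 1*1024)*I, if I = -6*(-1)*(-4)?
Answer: 50952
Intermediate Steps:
I = -24 (I = -(-6)*(-4) = -1*24 = -24)
(-1099 - 1*1024)*I = (-1099 - 1*1024)*(-24) = (-1099 - 1024)*(-24) = -2123*(-24) = 50952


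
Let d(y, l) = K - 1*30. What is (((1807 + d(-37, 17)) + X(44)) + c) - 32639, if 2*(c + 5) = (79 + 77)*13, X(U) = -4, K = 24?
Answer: -29833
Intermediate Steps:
d(y, l) = -6 (d(y, l) = 24 - 1*30 = 24 - 30 = -6)
c = 1009 (c = -5 + ((79 + 77)*13)/2 = -5 + (156*13)/2 = -5 + (½)*2028 = -5 + 1014 = 1009)
(((1807 + d(-37, 17)) + X(44)) + c) - 32639 = (((1807 - 6) - 4) + 1009) - 32639 = ((1801 - 4) + 1009) - 32639 = (1797 + 1009) - 32639 = 2806 - 32639 = -29833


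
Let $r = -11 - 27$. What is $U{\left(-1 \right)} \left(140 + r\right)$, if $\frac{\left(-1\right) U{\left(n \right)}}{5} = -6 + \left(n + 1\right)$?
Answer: $3060$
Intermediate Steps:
$r = -38$ ($r = -11 - 27 = -38$)
$U{\left(n \right)} = 25 - 5 n$ ($U{\left(n \right)} = - 5 \left(-6 + \left(n + 1\right)\right) = - 5 \left(-6 + \left(1 + n\right)\right) = - 5 \left(-5 + n\right) = 25 - 5 n$)
$U{\left(-1 \right)} \left(140 + r\right) = \left(25 - -5\right) \left(140 - 38\right) = \left(25 + 5\right) 102 = 30 \cdot 102 = 3060$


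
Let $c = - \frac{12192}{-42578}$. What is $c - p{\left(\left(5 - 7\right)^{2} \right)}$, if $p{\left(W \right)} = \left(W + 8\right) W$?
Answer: $- \frac{1015776}{21289} \approx -47.714$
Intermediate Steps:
$c = \frac{6096}{21289}$ ($c = \left(-12192\right) \left(- \frac{1}{42578}\right) = \frac{6096}{21289} \approx 0.28635$)
$p{\left(W \right)} = W \left(8 + W\right)$ ($p{\left(W \right)} = \left(8 + W\right) W = W \left(8 + W\right)$)
$c - p{\left(\left(5 - 7\right)^{2} \right)} = \frac{6096}{21289} - \left(5 - 7\right)^{2} \left(8 + \left(5 - 7\right)^{2}\right) = \frac{6096}{21289} - \left(-2\right)^{2} \left(8 + \left(-2\right)^{2}\right) = \frac{6096}{21289} - 4 \left(8 + 4\right) = \frac{6096}{21289} - 4 \cdot 12 = \frac{6096}{21289} - 48 = - \frac{1015776}{21289}$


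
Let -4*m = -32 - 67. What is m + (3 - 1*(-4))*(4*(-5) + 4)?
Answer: -349/4 ≈ -87.250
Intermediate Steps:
m = 99/4 (m = -(-32 - 67)/4 = -¼*(-99) = 99/4 ≈ 24.750)
m + (3 - 1*(-4))*(4*(-5) + 4) = 99/4 + (3 - 1*(-4))*(4*(-5) + 4) = 99/4 + (3 + 4)*(-20 + 4) = 99/4 + 7*(-16) = 99/4 - 112 = -349/4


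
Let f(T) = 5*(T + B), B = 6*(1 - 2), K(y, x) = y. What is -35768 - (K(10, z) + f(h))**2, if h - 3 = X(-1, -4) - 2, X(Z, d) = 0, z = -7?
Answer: -35993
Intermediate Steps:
B = -6 (B = 6*(-1) = -6)
h = 1 (h = 3 + (0 - 2) = 3 - 2 = 1)
f(T) = -30 + 5*T (f(T) = 5*(T - 6) = 5*(-6 + T) = -30 + 5*T)
-35768 - (K(10, z) + f(h))**2 = -35768 - (10 + (-30 + 5*1))**2 = -35768 - (10 + (-30 + 5))**2 = -35768 - (10 - 25)**2 = -35768 - 1*(-15)**2 = -35768 - 1*225 = -35768 - 225 = -35993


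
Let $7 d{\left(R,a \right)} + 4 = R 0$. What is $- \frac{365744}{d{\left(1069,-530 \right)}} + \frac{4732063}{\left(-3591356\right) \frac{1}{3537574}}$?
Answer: $- \frac{7220684222325}{1795678} \approx -4.0211 \cdot 10^{6}$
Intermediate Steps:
$d{\left(R,a \right)} = - \frac{4}{7}$ ($d{\left(R,a \right)} = - \frac{4}{7} + \frac{R 0}{7} = - \frac{4}{7} + \frac{1}{7} \cdot 0 = - \frac{4}{7} + 0 = - \frac{4}{7}$)
$- \frac{365744}{d{\left(1069,-530 \right)}} + \frac{4732063}{\left(-3591356\right) \frac{1}{3537574}} = - \frac{365744}{- \frac{4}{7}} + \frac{4732063}{\left(-3591356\right) \frac{1}{3537574}} = \left(-365744\right) \left(- \frac{7}{4}\right) + \frac{4732063}{\left(-3591356\right) \frac{1}{3537574}} = 640052 + \frac{4732063}{- \frac{1795678}{1768787}} = 640052 + 4732063 \left(- \frac{1768787}{1795678}\right) = 640052 - \frac{8370011517581}{1795678} = - \frac{7220684222325}{1795678}$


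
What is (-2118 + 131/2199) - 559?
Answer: -5886592/2199 ≈ -2676.9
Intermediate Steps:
(-2118 + 131/2199) - 559 = -4657351/2199 - 559 = -5886592/2199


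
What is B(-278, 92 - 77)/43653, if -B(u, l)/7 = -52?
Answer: 364/43653 ≈ 0.0083385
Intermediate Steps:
B(u, l) = 364 (B(u, l) = -7*(-52) = 364)
B(-278, 92 - 77)/43653 = 364/43653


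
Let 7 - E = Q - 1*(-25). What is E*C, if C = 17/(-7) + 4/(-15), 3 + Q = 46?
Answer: 17263/105 ≈ 164.41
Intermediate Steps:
Q = 43 (Q = -3 + 46 = 43)
C = -283/105 (C = 17*(-1/7) + 4*(-1/15) = -17/7 - 4/15 = -283/105 ≈ -2.6952)
E = -61 (E = 7 - (43 - 1*(-25)) = 7 - (43 + 25) = 7 - 1*68 = 7 - 68 = -61)
E*C = -61*(-283/105) = 17263/105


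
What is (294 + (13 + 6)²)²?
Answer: 429025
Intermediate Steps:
(294 + (13 + 6)²)² = (294 + 19²)² = (294 + 361)² = 655² = 429025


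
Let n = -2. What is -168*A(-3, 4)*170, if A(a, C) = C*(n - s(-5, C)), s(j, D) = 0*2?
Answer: 228480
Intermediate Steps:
s(j, D) = 0
A(a, C) = -2*C (A(a, C) = C*(-2 - 1*0) = C*(-2 + 0) = C*(-2) = -2*C)
-168*A(-3, 4)*170 = -(-336)*4*170 = -168*(-8)*170 = 1344*170 = 228480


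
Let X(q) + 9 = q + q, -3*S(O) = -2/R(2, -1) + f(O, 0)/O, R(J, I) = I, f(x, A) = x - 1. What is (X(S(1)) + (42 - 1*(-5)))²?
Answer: 12100/9 ≈ 1344.4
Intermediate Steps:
f(x, A) = -1 + x
S(O) = -⅔ - (-1 + O)/(3*O) (S(O) = -(-2/(-1) + (-1 + O)/O)/3 = -(-2*(-1) + (-1 + O)/O)/3 = -(2 + (-1 + O)/O)/3 = -⅔ - (-1 + O)/(3*O))
X(q) = -9 + 2*q (X(q) = -9 + (q + q) = -9 + 2*q)
(X(S(1)) + (42 - 1*(-5)))² = ((-9 + 2*((⅓ - 1*1)/1)) + (42 - 1*(-5)))² = ((-9 + 2*(1*(⅓ - 1))) + (42 + 5))² = ((-9 + 2*(1*(-⅔))) + 47)² = ((-9 + 2*(-⅔)) + 47)² = ((-9 - 4/3) + 47)² = (-31/3 + 47)² = (110/3)² = 12100/9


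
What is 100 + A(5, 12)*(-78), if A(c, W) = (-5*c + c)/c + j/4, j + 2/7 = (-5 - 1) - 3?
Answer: 8303/14 ≈ 593.07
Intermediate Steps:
j = -65/7 (j = -2/7 + ((-5 - 1) - 3) = -2/7 + (-6 - 3) = -2/7 - 9 = -65/7 ≈ -9.2857)
A(c, W) = -177/28 (A(c, W) = (-5*c + c)/c - 65/7/4 = (-4*c)/c - 65/7*¼ = -4 - 65/28 = -177/28)
100 + A(5, 12)*(-78) = 100 - 177/28*(-78) = 100 + 6903/14 = 8303/14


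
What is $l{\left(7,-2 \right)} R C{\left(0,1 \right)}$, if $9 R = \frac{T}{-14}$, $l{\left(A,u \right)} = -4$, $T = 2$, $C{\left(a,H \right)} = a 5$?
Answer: $0$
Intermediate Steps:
$C{\left(a,H \right)} = 5 a$
$R = - \frac{1}{63}$ ($R = \frac{2 \frac{1}{-14}}{9} = \frac{2 \left(- \frac{1}{14}\right)}{9} = \frac{1}{9} \left(- \frac{1}{7}\right) = - \frac{1}{63} \approx -0.015873$)
$l{\left(7,-2 \right)} R C{\left(0,1 \right)} = \left(-4\right) \left(- \frac{1}{63}\right) 5 \cdot 0 = \frac{4}{63} \cdot 0 = 0$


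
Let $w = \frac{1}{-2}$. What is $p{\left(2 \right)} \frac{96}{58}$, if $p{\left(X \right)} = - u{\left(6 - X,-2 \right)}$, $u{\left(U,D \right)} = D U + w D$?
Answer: $\frac{336}{29} \approx 11.586$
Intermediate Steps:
$w = - \frac{1}{2} \approx -0.5$
$u{\left(U,D \right)} = - \frac{D}{2} + D U$ ($u{\left(U,D \right)} = D U - \frac{D}{2} = - \frac{D}{2} + D U$)
$p{\left(X \right)} = 11 - 2 X$ ($p{\left(X \right)} = - \left(-2\right) \left(- \frac{1}{2} - \left(-6 + X\right)\right) = - \left(-2\right) \left(\frac{11}{2} - X\right) = - (-11 + 2 X) = 11 - 2 X$)
$p{\left(2 \right)} \frac{96}{58} = \left(11 - 4\right) \frac{96}{58} = \left(11 - 4\right) 96 \cdot \frac{1}{58} = 7 \cdot \frac{48}{29} = \frac{336}{29}$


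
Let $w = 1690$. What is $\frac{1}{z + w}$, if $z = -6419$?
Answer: $- \frac{1}{4729} \approx -0.00021146$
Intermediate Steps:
$\frac{1}{z + w} = \frac{1}{-6419 + 1690} = \frac{1}{-4729} = - \frac{1}{4729}$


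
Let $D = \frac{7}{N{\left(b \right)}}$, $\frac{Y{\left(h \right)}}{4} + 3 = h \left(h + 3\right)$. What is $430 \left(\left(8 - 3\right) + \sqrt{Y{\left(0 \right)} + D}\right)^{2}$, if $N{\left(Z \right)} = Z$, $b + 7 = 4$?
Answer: $\frac{13760}{3} + \frac{4300 i \sqrt{129}}{3} \approx 4586.7 + 16280.0 i$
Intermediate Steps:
$b = -3$ ($b = -7 + 4 = -3$)
$Y{\left(h \right)} = -12 + 4 h \left(3 + h\right)$ ($Y{\left(h \right)} = -12 + 4 h \left(h + 3\right) = -12 + 4 h \left(3 + h\right)$)
$D = - \frac{7}{3}$ ($D = \frac{7}{-3} = 7 \left(- \frac{1}{3}\right) = - \frac{7}{3} \approx -2.3333$)
$430 \left(\left(8 - 3\right) + \sqrt{Y{\left(0 \right)} + D}\right)^{2} = 430 \left(\left(8 - 3\right) + \sqrt{\left(-12 + 4 \cdot 0^{2} + 12 \cdot 0\right) - \frac{7}{3}}\right)^{2} = 430 \left(5 + \sqrt{\left(-12 + 4 \cdot 0 + 0\right) - \frac{7}{3}}\right)^{2} = 430 \left(5 + \sqrt{\left(-12 + 0 + 0\right) - \frac{7}{3}}\right)^{2} = 430 \left(5 + \sqrt{-12 - \frac{7}{3}}\right)^{2} = 430 \left(5 + \sqrt{- \frac{43}{3}}\right)^{2} = 430 \left(5 + \frac{i \sqrt{129}}{3}\right)^{2}$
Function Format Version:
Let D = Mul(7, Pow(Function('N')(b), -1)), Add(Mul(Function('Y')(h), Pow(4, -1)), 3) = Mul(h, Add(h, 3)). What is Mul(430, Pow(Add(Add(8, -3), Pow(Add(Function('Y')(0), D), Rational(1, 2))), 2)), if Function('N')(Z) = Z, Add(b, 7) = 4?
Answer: Add(Rational(13760, 3), Mul(Rational(4300, 3), I, Pow(129, Rational(1, 2)))) ≈ Add(4586.7, Mul(16280., I))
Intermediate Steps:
b = -3 (b = Add(-7, 4) = -3)
Function('Y')(h) = Add(-12, Mul(4, h, Add(3, h))) (Function('Y')(h) = Add(-12, Mul(4, Mul(h, Add(h, 3)))) = Add(-12, Mul(4, Mul(h, Add(3, h)))) = Add(-12, Mul(4, h, Add(3, h))))
D = Rational(-7, 3) (D = Mul(7, Pow(-3, -1)) = Mul(7, Rational(-1, 3)) = Rational(-7, 3) ≈ -2.3333)
Mul(430, Pow(Add(Add(8, -3), Pow(Add(Function('Y')(0), D), Rational(1, 2))), 2)) = Mul(430, Pow(Add(Add(8, -3), Pow(Add(Add(-12, Mul(4, Pow(0, 2)), Mul(12, 0)), Rational(-7, 3)), Rational(1, 2))), 2)) = Mul(430, Pow(Add(5, Pow(Add(Add(-12, Mul(4, 0), 0), Rational(-7, 3)), Rational(1, 2))), 2)) = Mul(430, Pow(Add(5, Pow(Add(Add(-12, 0, 0), Rational(-7, 3)), Rational(1, 2))), 2)) = Mul(430, Pow(Add(5, Pow(Add(-12, Rational(-7, 3)), Rational(1, 2))), 2)) = Mul(430, Pow(Add(5, Pow(Rational(-43, 3), Rational(1, 2))), 2)) = Mul(430, Pow(Add(5, Mul(Rational(1, 3), I, Pow(129, Rational(1, 2)))), 2))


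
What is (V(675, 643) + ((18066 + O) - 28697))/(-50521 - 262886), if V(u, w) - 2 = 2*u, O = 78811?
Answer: -69532/313407 ≈ -0.22186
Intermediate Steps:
V(u, w) = 2 + 2*u
(V(675, 643) + ((18066 + O) - 28697))/(-50521 - 262886) = ((2 + 2*675) + ((18066 + 78811) - 28697))/(-50521 - 262886) = ((2 + 1350) + (96877 - 28697))/(-313407) = (1352 + 68180)*(-1/313407) = 69532*(-1/313407) = -69532/313407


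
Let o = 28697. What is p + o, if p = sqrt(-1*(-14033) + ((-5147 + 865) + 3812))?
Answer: 28697 + 3*sqrt(1507) ≈ 28813.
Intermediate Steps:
p = 3*sqrt(1507) (p = sqrt(14033 + (-4282 + 3812)) = sqrt(14033 - 470) = sqrt(13563) = 3*sqrt(1507) ≈ 116.46)
p + o = 3*sqrt(1507) + 28697 = 28697 + 3*sqrt(1507)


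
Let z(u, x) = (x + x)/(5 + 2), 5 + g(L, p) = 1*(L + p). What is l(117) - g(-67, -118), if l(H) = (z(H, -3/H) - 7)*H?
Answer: -4409/7 ≈ -629.86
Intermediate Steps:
g(L, p) = -5 + L + p (g(L, p) = -5 + 1*(L + p) = -5 + (L + p) = -5 + L + p)
z(u, x) = 2*x/7 (z(u, x) = (2*x)/7 = (2*x)*(1/7) = 2*x/7)
l(H) = H*(-7 - 6/(7*H)) (l(H) = (2*(-3/H)/7 - 7)*H = (-6/(7*H) - 7)*H = (-7 - 6/(7*H))*H = H*(-7 - 6/(7*H)))
l(117) - g(-67, -118) = (-6/7 - 7*117) - (-5 - 67 - 118) = (-6/7 - 819) - 1*(-190) = -5739/7 + 190 = -4409/7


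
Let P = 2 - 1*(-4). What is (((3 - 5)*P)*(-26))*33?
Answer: 10296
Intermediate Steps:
P = 6 (P = 2 + 4 = 6)
(((3 - 5)*P)*(-26))*33 = (((3 - 5)*6)*(-26))*33 = (-2*6*(-26))*33 = -12*(-26)*33 = 312*33 = 10296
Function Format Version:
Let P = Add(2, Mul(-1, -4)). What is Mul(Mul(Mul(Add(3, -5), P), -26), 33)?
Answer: 10296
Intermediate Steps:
P = 6 (P = Add(2, 4) = 6)
Mul(Mul(Mul(Add(3, -5), P), -26), 33) = Mul(Mul(Mul(Add(3, -5), 6), -26), 33) = Mul(Mul(Mul(-2, 6), -26), 33) = Mul(Mul(-12, -26), 33) = Mul(312, 33) = 10296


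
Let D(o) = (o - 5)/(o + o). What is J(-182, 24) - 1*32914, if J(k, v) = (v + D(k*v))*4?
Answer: -71670139/2184 ≈ -32816.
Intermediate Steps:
D(o) = (-5 + o)/(2*o) (D(o) = (-5 + o)/((2*o)) = (-5 + o)*(1/(2*o)) = (-5 + o)/(2*o))
J(k, v) = 4*v + 2*(-5 + k*v)/(k*v) (J(k, v) = (v + (-5 + k*v)/(2*((k*v))))*4 = (v + (1/(k*v))*(-5 + k*v)/2)*4 = (v + (-5 + k*v)/(2*k*v))*4 = 4*v + 2*(-5 + k*v)/(k*v))
J(-182, 24) - 1*32914 = (2 + 4*24 - 10/(-182*24)) - 1*32914 = (2 + 96 - 10*(-1/182)*1/24) - 32914 = (2 + 96 + 5/2184) - 32914 = 214037/2184 - 32914 = -71670139/2184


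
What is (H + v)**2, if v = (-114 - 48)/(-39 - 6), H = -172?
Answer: 708964/25 ≈ 28359.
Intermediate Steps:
v = 18/5 (v = -162/(-45) = -162*(-1/45) = 18/5 ≈ 3.6000)
(H + v)**2 = (-172 + 18/5)**2 = (-842/5)**2 = 708964/25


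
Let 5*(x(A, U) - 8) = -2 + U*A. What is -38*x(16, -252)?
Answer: 151772/5 ≈ 30354.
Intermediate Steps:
x(A, U) = 38/5 + A*U/5 (x(A, U) = 8 + (-2 + U*A)/5 = 8 + (-2 + A*U)/5 = 8 + (-⅖ + A*U/5) = 38/5 + A*U/5)
-38*x(16, -252) = -38*(38/5 + (⅕)*16*(-252)) = -38*(38/5 - 4032/5) = -38*(-3994/5) = 151772/5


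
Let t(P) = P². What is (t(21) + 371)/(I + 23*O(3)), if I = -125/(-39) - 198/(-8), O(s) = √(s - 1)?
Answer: -552416592/6729167 + 454499136*√2/6729167 ≈ 13.425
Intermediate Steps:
O(s) = √(-1 + s)
I = 4361/156 (I = -125*(-1/39) - 198*(-⅛) = 125/39 + 99/4 = 4361/156 ≈ 27.955)
(t(21) + 371)/(I + 23*O(3)) = (21² + 371)/(4361/156 + 23*√(-1 + 3)) = (441 + 371)/(4361/156 + 23*√2) = 812/(4361/156 + 23*√2)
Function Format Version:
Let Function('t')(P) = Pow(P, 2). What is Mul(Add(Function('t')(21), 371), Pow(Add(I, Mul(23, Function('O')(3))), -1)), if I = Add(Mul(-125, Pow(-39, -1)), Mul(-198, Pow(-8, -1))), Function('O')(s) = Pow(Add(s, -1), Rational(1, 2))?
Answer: Add(Rational(-552416592, 6729167), Mul(Rational(454499136, 6729167), Pow(2, Rational(1, 2)))) ≈ 13.425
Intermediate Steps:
Function('O')(s) = Pow(Add(-1, s), Rational(1, 2))
I = Rational(4361, 156) (I = Add(Mul(-125, Rational(-1, 39)), Mul(-198, Rational(-1, 8))) = Add(Rational(125, 39), Rational(99, 4)) = Rational(4361, 156) ≈ 27.955)
Mul(Add(Function('t')(21), 371), Pow(Add(I, Mul(23, Function('O')(3))), -1)) = Mul(Add(Pow(21, 2), 371), Pow(Add(Rational(4361, 156), Mul(23, Pow(Add(-1, 3), Rational(1, 2)))), -1)) = Mul(Add(441, 371), Pow(Add(Rational(4361, 156), Mul(23, Pow(2, Rational(1, 2)))), -1)) = Mul(812, Pow(Add(Rational(4361, 156), Mul(23, Pow(2, Rational(1, 2)))), -1))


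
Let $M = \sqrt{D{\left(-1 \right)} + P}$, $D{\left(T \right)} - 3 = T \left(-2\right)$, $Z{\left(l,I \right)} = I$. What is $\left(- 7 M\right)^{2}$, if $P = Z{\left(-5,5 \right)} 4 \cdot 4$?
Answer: $4165$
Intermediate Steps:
$D{\left(T \right)} = 3 - 2 T$ ($D{\left(T \right)} = 3 + T \left(-2\right) = 3 - 2 T$)
$P = 80$ ($P = 5 \cdot 4 \cdot 4 = 20 \cdot 4 = 80$)
$M = \sqrt{85}$ ($M = \sqrt{\left(3 - -2\right) + 80} = \sqrt{\left(3 + 2\right) + 80} = \sqrt{5 + 80} = \sqrt{85} \approx 9.2195$)
$\left(- 7 M\right)^{2} = \left(- 7 \sqrt{85}\right)^{2} = 4165$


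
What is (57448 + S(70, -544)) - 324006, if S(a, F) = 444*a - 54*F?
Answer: -206102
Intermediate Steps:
S(a, F) = -54*F + 444*a
(57448 + S(70, -544)) - 324006 = (57448 + (-54*(-544) + 444*70)) - 324006 = (57448 + (29376 + 31080)) - 324006 = (57448 + 60456) - 324006 = 117904 - 324006 = -206102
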